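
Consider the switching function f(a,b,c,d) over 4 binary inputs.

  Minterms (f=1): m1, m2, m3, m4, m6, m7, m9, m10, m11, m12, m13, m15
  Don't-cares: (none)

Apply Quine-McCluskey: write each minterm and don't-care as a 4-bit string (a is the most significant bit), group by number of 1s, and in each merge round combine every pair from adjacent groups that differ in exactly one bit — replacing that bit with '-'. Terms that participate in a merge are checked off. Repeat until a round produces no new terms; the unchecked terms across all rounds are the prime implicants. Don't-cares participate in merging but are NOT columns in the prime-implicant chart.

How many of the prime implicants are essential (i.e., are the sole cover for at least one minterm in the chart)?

size-2^0 implicants → 0001(✓)  0010(✓)  0011(✓)  0100(✓)  0110(✓)  0111(✓)  1001(✓)  1010(✓)  1011(✓)  1100(✓)  1101(✓)  1111(✓)
size-2^1 implicants → -001(✓)  -010(✓)  -011(✓)  -100  -111(✓)  0-10(✓)  0-11(✓)  00-1(✓)  001-(✓)  01-0  011-(✓)  1-01(✓)  1-11(✓)  10-1(✓)  101-(✓)  11-1(✓)  110-
size-2^2 implicants → --11  -0-1  -01-  0-1-  1--1
Unchecked terms (primes): --11, -0-1, -01-, -100, 0-1-, 01-0, 1--1, 110-
Minterm coverage:
  m1 ⊆ -0-1 [E]
  m2 ⊆ -01-,0-1-
  m3 ⊆ --11,-0-1,-01-,0-1-
  m4 ⊆ -100,01-0
  m6 ⊆ 0-1-,01-0
  m7 ⊆ --11,0-1-
  m9 ⊆ -0-1,1--1
  m10 ⊆ -01- [E]
  m11 ⊆ --11,-0-1,-01-,1--1
  m12 ⊆ -100,110-
  m13 ⊆ 1--1,110-
  m15 ⊆ --11,1--1
E = {-0-1, -01-}

2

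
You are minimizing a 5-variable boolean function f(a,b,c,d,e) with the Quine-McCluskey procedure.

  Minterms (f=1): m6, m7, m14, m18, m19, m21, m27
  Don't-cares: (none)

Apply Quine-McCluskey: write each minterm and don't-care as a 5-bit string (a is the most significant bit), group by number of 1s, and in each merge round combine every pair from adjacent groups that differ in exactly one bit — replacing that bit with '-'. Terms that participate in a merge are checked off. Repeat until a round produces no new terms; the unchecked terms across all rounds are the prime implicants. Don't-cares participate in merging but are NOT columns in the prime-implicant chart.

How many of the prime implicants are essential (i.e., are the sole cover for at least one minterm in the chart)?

5

size-2^0 implicants → 00110(✓)  00111(✓)  01110(✓)  10010(✓)  10011(✓)  10101  11011(✓)
size-2^1 implicants → 0-110  0011-  1-011  1001-
Unchecked terms (primes): 0-110, 0011-, 1-011, 1001-, 10101
Minterm coverage:
  m6 ⊆ 0-110,0011-
  m7 ⊆ 0011- [E]
  m14 ⊆ 0-110 [E]
  m18 ⊆ 1001- [E]
  m19 ⊆ 1-011,1001-
  m21 ⊆ 10101 [E]
  m27 ⊆ 1-011 [E]
E = {0-110, 0011-, 1-011, 1001-, 10101}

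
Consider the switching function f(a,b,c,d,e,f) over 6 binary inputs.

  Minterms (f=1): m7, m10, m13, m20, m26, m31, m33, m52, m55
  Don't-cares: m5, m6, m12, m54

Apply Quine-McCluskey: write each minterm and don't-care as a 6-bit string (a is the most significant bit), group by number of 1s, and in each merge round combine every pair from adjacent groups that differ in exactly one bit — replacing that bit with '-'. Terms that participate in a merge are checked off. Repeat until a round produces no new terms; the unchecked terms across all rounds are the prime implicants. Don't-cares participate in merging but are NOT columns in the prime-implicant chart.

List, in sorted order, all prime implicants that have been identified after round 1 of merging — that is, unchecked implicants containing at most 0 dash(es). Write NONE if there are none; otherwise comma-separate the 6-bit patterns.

Round 0: 000101✓ 000110✓ 000111✓ 001010✓ 001100✓ 001101✓ 010100✓ 011010✓ 011111 100001 110100✓ 110110✓ 110111✓
Round 1: -10100 0-1010 00-101 0001-1 00011- 00110- 1101-0 11011-
PIs = {-10100, 0-1010, 00-101, 0001-1, 00011-, 00110-, 011111, 100001, 1101-0, 11011-}

011111, 100001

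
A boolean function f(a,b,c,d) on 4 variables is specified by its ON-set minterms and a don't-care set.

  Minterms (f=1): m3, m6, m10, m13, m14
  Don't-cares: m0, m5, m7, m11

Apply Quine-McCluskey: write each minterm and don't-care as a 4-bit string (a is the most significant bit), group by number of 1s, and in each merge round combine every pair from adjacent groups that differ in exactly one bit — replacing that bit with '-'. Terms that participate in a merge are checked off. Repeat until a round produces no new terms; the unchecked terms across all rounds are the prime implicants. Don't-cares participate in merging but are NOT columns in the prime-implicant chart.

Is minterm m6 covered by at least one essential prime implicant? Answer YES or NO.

NO

size-2^0 implicants → 0000  0011(✓)  0101(✓)  0110(✓)  0111(✓)  1010(✓)  1011(✓)  1101(✓)  1110(✓)
size-2^1 implicants → -011  -101  -110  0-11  01-1  011-  1-10  101-
Unchecked terms (primes): -011, -101, -110, 0-11, 0000, 01-1, 011-, 1-10, 101-
Minterm coverage:
  m3 ⊆ -011,0-11
  m6 ⊆ -110,011-
  m10 ⊆ 1-10,101-
  m13 ⊆ -101 [E]
  m14 ⊆ -110,1-10
E = {-101}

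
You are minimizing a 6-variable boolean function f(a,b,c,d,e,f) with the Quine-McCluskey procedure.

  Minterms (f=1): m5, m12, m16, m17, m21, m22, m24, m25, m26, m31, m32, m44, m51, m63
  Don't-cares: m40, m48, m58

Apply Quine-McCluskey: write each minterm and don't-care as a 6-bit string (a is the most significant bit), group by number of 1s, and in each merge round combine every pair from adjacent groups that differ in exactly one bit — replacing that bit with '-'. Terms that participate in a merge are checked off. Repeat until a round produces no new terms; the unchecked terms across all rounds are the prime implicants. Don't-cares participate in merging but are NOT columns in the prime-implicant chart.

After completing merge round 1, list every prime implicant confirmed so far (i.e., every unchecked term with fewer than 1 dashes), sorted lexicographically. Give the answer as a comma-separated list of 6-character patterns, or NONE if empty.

[col 0] 000101*, 001100*, 010000*, 010001*, 010101*, 010110, 011000*, 011001*, 011010*, 011111*, 100000*, 101000*, 101100*, 110000*, 110011, 111010*, 111111*
[col 1] -01100, -10000, -11010, -11111, 0-0101, 01-000*, 01-001*, 010-01, 01000-*, 0110-0, 01100-*, 1-0000, 10-000, 101-00
[col 2] 01-00-
Prime implicants: -01100, -10000, -11010, -11111, 0-0101, 01-00-, 010-01, 010110, 0110-0, 1-0000, 10-000, 101-00, 110011

010110, 110011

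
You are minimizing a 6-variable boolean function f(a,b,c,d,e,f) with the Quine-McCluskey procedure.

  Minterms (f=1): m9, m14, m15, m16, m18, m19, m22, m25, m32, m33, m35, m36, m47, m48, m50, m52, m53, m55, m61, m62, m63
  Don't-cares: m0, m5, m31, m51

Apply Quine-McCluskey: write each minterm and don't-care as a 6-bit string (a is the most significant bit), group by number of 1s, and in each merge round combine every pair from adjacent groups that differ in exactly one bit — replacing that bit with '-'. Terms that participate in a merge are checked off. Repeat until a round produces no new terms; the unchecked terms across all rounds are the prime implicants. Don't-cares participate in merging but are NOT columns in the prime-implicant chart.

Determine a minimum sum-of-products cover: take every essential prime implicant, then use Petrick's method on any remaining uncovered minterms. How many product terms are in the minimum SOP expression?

10

Round 0: 000000✓ 000101 001001✓ 001110✓ 001111✓ 010000✓ 010010✓ 010011✓ 010110✓ 011001✓ 011111✓ 100000✓ 100001✓ 100011✓ 100100✓ 101111✓ 110000✓ 110010✓ 110011✓ 110100✓ 110101✓ 110111✓ 111101✓ 111110✓ 111111✓
Round 1: -00000✓ -01111✓ -10000✓ -10010✓ -10011✓ -11111✓ 0-0000✓ 0-1001 0-1111✓ 00111- 010-10 0100-0✓ 01001-✓ 1-0000✓ 1-0011 1-0100✓ 1-1111✓ 100-00✓ 1000-1 10000- 11-101✓ 11-111✓ 110-00✓ 110-11 1100-0✓ 11001-✓ 1101-1✓ 11010- 1111-1✓ 11111-
Round 2: --0000 --1111 -100-0 -1001- 1-0-00 11-1-1
PIs = {--0000, --1111, -100-0, -1001-, 0-1001, 000101, 00111-, 010-10, 1-0-00, 1-0011, 1000-1, 10000-, 11-1-1, 110-11, 11010-, 11111-}
Coverage chart:
  m9: 0-1001 ←essential
  m14: 00111- ←essential
  m15: --1111,00111-
  m16: --0000,-100-0
  m18: -100-0,-1001-,010-10
  m19: -1001- ←essential
  m22: 010-10 ←essential
  m25: 0-1001 ←essential
  m32: --0000,1-0-00,10000-
  m33: 1000-1,10000-
  m35: 1-0011,1000-1
  m36: 1-0-00 ←essential
  m47: --1111 ←essential
  m48: --0000,-100-0,1-0-00
  m50: -100-0,-1001-
  m52: 1-0-00,11010-
  m53: 11-1-1,11010-
  m55: 11-1-1,110-11
  m61: 11-1-1 ←essential
  m62: 11111- ←essential
  m63: --1111,11-1-1,11111-
Essential: --1111, -1001-, 0-1001, 00111-, 010-10, 1-0-00, 11-1-1, 11111-
Petrick residual → --0000, 1000-1
Min cover (10 terms): c'd'e'f' + cdef + bc'd'e + a'cd'e'f + a'b'cde + a'bc'ef' + ac'e'f' + ab'c'd'f + abdf + abcde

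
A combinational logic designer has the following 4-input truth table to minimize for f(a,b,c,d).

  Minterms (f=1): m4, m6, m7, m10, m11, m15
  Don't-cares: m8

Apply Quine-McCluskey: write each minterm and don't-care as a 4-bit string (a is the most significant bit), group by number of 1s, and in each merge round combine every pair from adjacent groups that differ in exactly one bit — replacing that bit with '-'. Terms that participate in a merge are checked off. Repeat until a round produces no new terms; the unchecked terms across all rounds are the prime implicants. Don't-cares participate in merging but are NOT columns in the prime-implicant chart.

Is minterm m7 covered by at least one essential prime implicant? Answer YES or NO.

Round 0: 0100✓ 0110✓ 0111✓ 1000✓ 1010✓ 1011✓ 1111✓
Round 1: -111 01-0 011- 1-11 10-0 101-
PIs = {-111, 01-0, 011-, 1-11, 10-0, 101-}
Coverage chart:
  m4: 01-0 ←essential
  m6: 01-0,011-
  m7: -111,011-
  m10: 10-0,101-
  m11: 1-11,101-
  m15: -111,1-11
Essential: 01-0

NO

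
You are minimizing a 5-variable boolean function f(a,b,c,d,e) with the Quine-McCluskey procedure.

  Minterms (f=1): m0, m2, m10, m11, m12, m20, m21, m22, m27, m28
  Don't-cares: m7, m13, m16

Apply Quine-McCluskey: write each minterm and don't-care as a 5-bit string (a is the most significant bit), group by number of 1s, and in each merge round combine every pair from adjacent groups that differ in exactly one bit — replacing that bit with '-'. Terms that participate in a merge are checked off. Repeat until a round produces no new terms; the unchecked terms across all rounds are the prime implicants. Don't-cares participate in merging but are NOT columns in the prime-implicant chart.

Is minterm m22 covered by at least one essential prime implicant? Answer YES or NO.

YES

Round 0: 00000✓ 00010✓ 00111 01010✓ 01011✓ 01100✓ 01101✓ 10000✓ 10100✓ 10101✓ 10110✓ 11011✓ 11100✓
Round 1: -0000 -1011 -1100 0-010 000-0 0101- 0110- 1-100 10-00 101-0 1010-
PIs = {-0000, -1011, -1100, 0-010, 000-0, 00111, 0101-, 0110-, 1-100, 10-00, 101-0, 1010-}
Coverage chart:
  m0: -0000,000-0
  m2: 0-010,000-0
  m10: 0-010,0101-
  m11: -1011,0101-
  m12: -1100,0110-
  m20: 1-100,10-00,101-0,1010-
  m21: 1010- ←essential
  m22: 101-0 ←essential
  m27: -1011 ←essential
  m28: -1100,1-100
Essential: -1011, 101-0, 1010-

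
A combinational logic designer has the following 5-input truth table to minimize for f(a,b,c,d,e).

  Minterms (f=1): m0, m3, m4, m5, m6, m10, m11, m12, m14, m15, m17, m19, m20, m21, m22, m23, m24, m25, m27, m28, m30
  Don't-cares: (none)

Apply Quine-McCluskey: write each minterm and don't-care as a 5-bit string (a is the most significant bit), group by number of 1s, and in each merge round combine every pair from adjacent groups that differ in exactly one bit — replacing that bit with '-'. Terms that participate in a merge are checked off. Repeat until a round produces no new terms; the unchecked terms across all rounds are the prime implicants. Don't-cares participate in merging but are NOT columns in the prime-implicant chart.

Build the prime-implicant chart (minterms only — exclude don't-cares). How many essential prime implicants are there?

[col 0] 00000*, 00011*, 00100*, 00101*, 00110*, 01010*, 01011*, 01100*, 01110*, 01111*, 10001*, 10011*, 10100*, 10101*, 10110*, 10111*, 11000*, 11001*, 11011*, 11100*, 11110*
[col 1] -0011*, -0100*, -0101*, -0110*, -1011*, -1100*, -1110*, 0-011*, 0-100*, 0-110*, 00-00, 001-0*, 0010-*, 01-10*, 01-11*, 0101-*, 011-0*, 0111-*, 1-001*, 1-011*, 1-100*, 1-110*, 10-01*, 10-11*, 100-1*, 101-0*, 101-1*, 1010-*, 1011-*, 11-00, 110-1*, 1100-, 111-0*
[col 2] --011, --100*, --110*, -01-0*, -010-, -11-0*, 0-1-0*, 01-1-, 1-0-1, 1-1-0*, 10--1, 101--
[col 3] --1-0
Prime implicants: --011, --1-0, -010-, 00-00, 01-1-, 1-0-1, 10--1, 101--, 11-00, 1100-
PI chart (minterm → PIs covering it):
  0 | 00-00  (sole → essential)
  3 | --011  (sole → essential)
  4 | --1-0,-010-,00-00
  5 | -010-  (sole → essential)
  6 | --1-0  (sole → essential)
  10 | 01-1-  (sole → essential)
  11 | --011,01-1-
  12 | --1-0  (sole → essential)
  14 | --1-0,01-1-
  15 | 01-1-  (sole → essential)
  17 | 1-0-1,10--1
  19 | --011,1-0-1,10--1
  20 | --1-0,-010-,101--
  21 | -010-,10--1,101--
  22 | --1-0,101--
  23 | 10--1,101--
  24 | 11-00,1100-
  25 | 1-0-1,1100-
  27 | --011,1-0-1
  28 | --1-0,11-00
  30 | --1-0  (sole → essential)
Essential prime implicants: --011, --1-0, -010-, 00-00, 01-1-

5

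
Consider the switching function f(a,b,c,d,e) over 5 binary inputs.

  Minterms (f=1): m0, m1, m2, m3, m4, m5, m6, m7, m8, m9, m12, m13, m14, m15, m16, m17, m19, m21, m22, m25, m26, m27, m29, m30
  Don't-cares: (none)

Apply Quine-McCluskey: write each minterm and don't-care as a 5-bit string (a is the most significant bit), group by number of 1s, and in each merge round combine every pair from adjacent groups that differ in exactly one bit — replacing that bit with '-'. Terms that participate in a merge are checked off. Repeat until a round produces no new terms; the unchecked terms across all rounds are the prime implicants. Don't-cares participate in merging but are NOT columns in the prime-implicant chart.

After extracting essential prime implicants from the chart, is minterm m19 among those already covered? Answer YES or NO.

NO

[col 0] 00000*, 00001*, 00010*, 00011*, 00100*, 00101*, 00110*, 00111*, 01000*, 01001*, 01100*, 01101*, 01110*, 01111*, 10000*, 10001*, 10011*, 10101*, 10110*, 11001*, 11010*, 11011*, 11101*, 11110*
[col 1] -0000*, -0001*, -0011*, -0101*, -0110*, -1001*, -1101*, -1110*, 0-000*, 0-001*, 0-100*, 0-101*, 0-110*, 0-111*, 00-00*, 00-01*, 00-10*, 00-11*, 000-0*, 000-1*, 0000-*, 0001-*, 001-0*, 001-1*, 0010-*, 0011-*, 01-00*, 01-01*, 0100-*, 011-0*, 011-1*, 0110-*, 0111-*, 1-001*, 1-011*, 1-101*, 1-110*, 10-01*, 100-1*, 1000-*, 11-01*, 11-10, 110-1*, 1101-
[col 2] --001*, --101*, --110, -0-01*, -00-1, -000-, -1-01*, 0--00*, 0--01*, 0-00-*, 0-1-0*, 0-1-1*, 0-10-*, 0-11-*, 00--0*, 00--1*, 00-0-*, 00-1-*, 000--*, 001--*, 01-0-*, 011--*, 1--01*, 1-0-1
[col 3] ---01, 0--0-, 0-1--, 00---
Prime implicants: ---01, --110, -00-1, -000-, 0--0-, 0-1--, 00---, 1-0-1, 11-10, 1101-
PI chart (minterm → PIs covering it):
  0 | -000-,0--0-,00---
  1 | ---01,-00-1,-000-,0--0-,00---
  2 | 00---  (sole → essential)
  3 | -00-1,00---
  4 | 0--0-,0-1--,00---
  5 | ---01,0--0-,0-1--,00---
  6 | --110,0-1--,00---
  7 | 0-1--,00---
  8 | 0--0-  (sole → essential)
  9 | ---01,0--0-
  12 | 0--0-,0-1--
  13 | ---01,0--0-,0-1--
  14 | --110,0-1--
  15 | 0-1--  (sole → essential)
  16 | -000-  (sole → essential)
  17 | ---01,-00-1,-000-,1-0-1
  19 | -00-1,1-0-1
  21 | ---01  (sole → essential)
  22 | --110  (sole → essential)
  25 | ---01,1-0-1
  26 | 11-10,1101-
  27 | 1-0-1,1101-
  29 | ---01  (sole → essential)
  30 | --110,11-10
Essential prime implicants: ---01, --110, -000-, 0--0-, 0-1--, 00---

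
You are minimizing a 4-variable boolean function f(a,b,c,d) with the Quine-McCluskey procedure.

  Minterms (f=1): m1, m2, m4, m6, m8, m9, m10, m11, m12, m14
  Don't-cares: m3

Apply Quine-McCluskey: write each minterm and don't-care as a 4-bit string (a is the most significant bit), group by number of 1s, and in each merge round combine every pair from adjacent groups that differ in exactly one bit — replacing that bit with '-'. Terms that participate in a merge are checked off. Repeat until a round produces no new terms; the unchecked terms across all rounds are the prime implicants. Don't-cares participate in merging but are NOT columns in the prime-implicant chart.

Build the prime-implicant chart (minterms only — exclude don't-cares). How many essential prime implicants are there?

[col 0] 0001*, 0010*, 0011*, 0100*, 0110*, 1000*, 1001*, 1010*, 1011*, 1100*, 1110*
[col 1] -001*, -010*, -011*, -100*, -110*, 0-10*, 00-1*, 001-*, 01-0*, 1-00*, 1-10*, 10-0*, 10-1*, 100-*, 101-*, 11-0*
[col 2] --10, -0-1, -01-, -1-0, 1--0, 10--
Prime implicants: --10, -0-1, -01-, -1-0, 1--0, 10--
PI chart (minterm → PIs covering it):
  1 | -0-1  (sole → essential)
  2 | --10,-01-
  4 | -1-0  (sole → essential)
  6 | --10,-1-0
  8 | 1--0,10--
  9 | -0-1,10--
  10 | --10,-01-,1--0,10--
  11 | -0-1,-01-,10--
  12 | -1-0,1--0
  14 | --10,-1-0,1--0
Essential prime implicants: -0-1, -1-0

2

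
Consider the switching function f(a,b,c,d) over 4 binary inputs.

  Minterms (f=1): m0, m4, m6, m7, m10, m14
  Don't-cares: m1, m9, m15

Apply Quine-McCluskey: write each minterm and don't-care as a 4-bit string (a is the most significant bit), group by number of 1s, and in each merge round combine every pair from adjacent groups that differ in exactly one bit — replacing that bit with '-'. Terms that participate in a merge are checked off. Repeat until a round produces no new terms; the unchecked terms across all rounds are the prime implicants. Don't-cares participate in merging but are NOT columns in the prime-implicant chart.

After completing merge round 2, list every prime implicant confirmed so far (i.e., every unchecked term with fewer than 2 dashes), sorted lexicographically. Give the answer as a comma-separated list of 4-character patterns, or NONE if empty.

size-2^0 implicants → 0000(✓)  0001(✓)  0100(✓)  0110(✓)  0111(✓)  1001(✓)  1010(✓)  1110(✓)  1111(✓)
size-2^1 implicants → -001  -110(✓)  -111(✓)  0-00  000-  01-0  011-(✓)  1-10  111-(✓)
size-2^2 implicants → -11-
Unchecked terms (primes): -001, -11-, 0-00, 000-, 01-0, 1-10

-001, 0-00, 000-, 01-0, 1-10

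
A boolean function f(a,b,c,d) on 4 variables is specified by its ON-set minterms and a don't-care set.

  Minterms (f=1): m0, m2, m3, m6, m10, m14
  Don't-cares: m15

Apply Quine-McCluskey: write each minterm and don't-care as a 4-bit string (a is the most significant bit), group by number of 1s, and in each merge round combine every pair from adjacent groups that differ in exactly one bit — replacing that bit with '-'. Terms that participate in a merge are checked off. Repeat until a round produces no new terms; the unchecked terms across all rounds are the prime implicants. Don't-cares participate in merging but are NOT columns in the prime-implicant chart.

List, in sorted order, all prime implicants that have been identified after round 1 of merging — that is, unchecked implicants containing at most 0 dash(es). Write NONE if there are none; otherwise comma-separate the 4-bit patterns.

Round 0: 0000✓ 0010✓ 0011✓ 0110✓ 1010✓ 1110✓ 1111✓
Round 1: -010✓ -110✓ 0-10✓ 00-0 001- 1-10✓ 111-
Round 2: --10
PIs = {--10, 00-0, 001-, 111-}

NONE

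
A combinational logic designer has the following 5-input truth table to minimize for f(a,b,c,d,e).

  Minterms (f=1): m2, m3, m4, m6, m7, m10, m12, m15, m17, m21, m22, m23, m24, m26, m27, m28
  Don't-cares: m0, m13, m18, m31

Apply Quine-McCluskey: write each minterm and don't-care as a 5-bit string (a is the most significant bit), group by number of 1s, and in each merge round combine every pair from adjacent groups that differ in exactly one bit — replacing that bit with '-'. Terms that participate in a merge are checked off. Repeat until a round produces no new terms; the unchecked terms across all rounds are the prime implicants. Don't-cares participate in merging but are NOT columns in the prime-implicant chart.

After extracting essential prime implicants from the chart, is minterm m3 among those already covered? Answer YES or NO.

[col 0] 00000*, 00010*, 00011*, 00100*, 00110*, 00111*, 01010*, 01100*, 01101*, 01111*, 10001*, 10010*, 10101*, 10110*, 10111*, 11000*, 11010*, 11011*, 11100*, 11111*
[col 1] -0010*, -0110*, -0111*, -1010*, -1100, -1111*, 0-010*, 0-100, 0-111*, 00-00*, 00-10*, 00-11*, 000-0*, 0001-*, 001-0*, 0011-*, 011-1, 0110-, 1-010*, 1-111*, 10-01, 10-10*, 101-1, 1011-*, 11-00, 11-11, 110-0, 1101-
[col 2] --010, --111, -0-10, -011-, 00--0, 00-1-
Prime implicants: --010, --111, -0-10, -011-, -1100, 0-100, 00--0, 00-1-, 011-1, 0110-, 10-01, 101-1, 11-00, 11-11, 110-0, 1101-
PI chart (minterm → PIs covering it):
  2 | --010,-0-10,00--0,00-1-
  3 | 00-1-  (sole → essential)
  4 | 0-100,00--0
  6 | -0-10,-011-,00--0,00-1-
  7 | --111,-011-,00-1-
  10 | --010  (sole → essential)
  12 | -1100,0-100,0110-
  15 | --111,011-1
  17 | 10-01  (sole → essential)
  21 | 10-01,101-1
  22 | -0-10,-011-
  23 | --111,-011-,101-1
  24 | 11-00,110-0
  26 | --010,110-0,1101-
  27 | 11-11,1101-
  28 | -1100,11-00
Essential prime implicants: --010, 00-1-, 10-01

YES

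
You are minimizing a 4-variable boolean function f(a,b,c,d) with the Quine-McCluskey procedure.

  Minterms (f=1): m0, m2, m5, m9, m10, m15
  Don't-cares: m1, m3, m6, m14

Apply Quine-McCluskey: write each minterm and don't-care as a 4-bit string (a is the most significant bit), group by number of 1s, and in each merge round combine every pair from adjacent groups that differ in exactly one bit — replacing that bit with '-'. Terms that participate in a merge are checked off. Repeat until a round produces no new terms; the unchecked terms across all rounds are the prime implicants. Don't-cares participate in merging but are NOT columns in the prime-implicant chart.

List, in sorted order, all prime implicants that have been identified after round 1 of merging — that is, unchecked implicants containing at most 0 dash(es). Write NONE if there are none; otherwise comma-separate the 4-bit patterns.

[col 0] 0000*, 0001*, 0010*, 0011*, 0101*, 0110*, 1001*, 1010*, 1110*, 1111*
[col 1] -001, -010*, -110*, 0-01, 0-10*, 00-0*, 00-1*, 000-*, 001-*, 1-10*, 111-
[col 2] --10, 00--
Prime implicants: --10, -001, 0-01, 00--, 111-

NONE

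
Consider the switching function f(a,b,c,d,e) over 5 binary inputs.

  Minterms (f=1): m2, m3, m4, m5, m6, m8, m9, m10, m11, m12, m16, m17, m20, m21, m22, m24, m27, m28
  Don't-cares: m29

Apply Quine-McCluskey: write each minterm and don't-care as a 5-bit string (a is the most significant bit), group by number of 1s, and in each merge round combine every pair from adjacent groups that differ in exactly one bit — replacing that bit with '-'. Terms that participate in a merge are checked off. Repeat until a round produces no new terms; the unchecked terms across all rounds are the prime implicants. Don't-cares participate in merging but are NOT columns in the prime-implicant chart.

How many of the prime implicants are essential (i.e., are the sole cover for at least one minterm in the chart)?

6

[col 0] 00010*, 00011*, 00100*, 00101*, 00110*, 01000*, 01001*, 01010*, 01011*, 01100*, 10000*, 10001*, 10100*, 10101*, 10110*, 11000*, 11011*, 11100*, 11101*
[col 1] -0100*, -0101*, -0110*, -1000*, -1011, -1100*, 0-010*, 0-011*, 0-100*, 00-10, 0001-*, 001-0*, 0010-*, 01-00*, 010-0*, 010-1*, 0100-*, 0101-*, 1-000*, 1-100*, 1-101*, 10-00*, 10-01*, 1000-*, 101-0*, 1010-*, 11-00*, 1110-*
[col 2] --100, -01-0, -010-, -1-00, 0-01-, 010--, 1--00, 1-10-, 10-0-
Prime implicants: --100, -01-0, -010-, -1-00, -1011, 0-01-, 00-10, 010--, 1--00, 1-10-, 10-0-
PI chart (minterm → PIs covering it):
  2 | 0-01-,00-10
  3 | 0-01-  (sole → essential)
  4 | --100,-01-0,-010-
  5 | -010-  (sole → essential)
  6 | -01-0,00-10
  8 | -1-00,010--
  9 | 010--  (sole → essential)
  10 | 0-01-,010--
  11 | -1011,0-01-,010--
  12 | --100,-1-00
  16 | 1--00,10-0-
  17 | 10-0-  (sole → essential)
  20 | --100,-01-0,-010-,1--00,1-10-,10-0-
  21 | -010-,1-10-,10-0-
  22 | -01-0  (sole → essential)
  24 | -1-00,1--00
  27 | -1011  (sole → essential)
  28 | --100,-1-00,1--00,1-10-
Essential prime implicants: -01-0, -010-, -1011, 0-01-, 010--, 10-0-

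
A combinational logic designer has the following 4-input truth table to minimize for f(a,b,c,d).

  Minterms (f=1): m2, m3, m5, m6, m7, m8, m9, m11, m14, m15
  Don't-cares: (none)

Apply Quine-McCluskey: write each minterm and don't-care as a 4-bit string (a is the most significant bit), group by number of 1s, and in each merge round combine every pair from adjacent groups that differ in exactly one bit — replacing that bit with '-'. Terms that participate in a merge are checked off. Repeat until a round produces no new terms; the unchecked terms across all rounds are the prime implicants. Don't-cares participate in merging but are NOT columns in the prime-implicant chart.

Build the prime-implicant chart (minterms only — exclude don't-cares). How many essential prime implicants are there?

size-2^0 implicants → 0010(✓)  0011(✓)  0101(✓)  0110(✓)  0111(✓)  1000(✓)  1001(✓)  1011(✓)  1110(✓)  1111(✓)
size-2^1 implicants → -011(✓)  -110(✓)  -111(✓)  0-10(✓)  0-11(✓)  001-(✓)  01-1  011-(✓)  1-11(✓)  10-1  100-  111-(✓)
size-2^2 implicants → --11  -11-  0-1-
Unchecked terms (primes): --11, -11-, 0-1-, 01-1, 10-1, 100-
Minterm coverage:
  m2 ⊆ 0-1- [E]
  m3 ⊆ --11,0-1-
  m5 ⊆ 01-1 [E]
  m6 ⊆ -11-,0-1-
  m7 ⊆ --11,-11-,0-1-,01-1
  m8 ⊆ 100- [E]
  m9 ⊆ 10-1,100-
  m11 ⊆ --11,10-1
  m14 ⊆ -11- [E]
  m15 ⊆ --11,-11-
E = {-11-, 0-1-, 01-1, 100-}

4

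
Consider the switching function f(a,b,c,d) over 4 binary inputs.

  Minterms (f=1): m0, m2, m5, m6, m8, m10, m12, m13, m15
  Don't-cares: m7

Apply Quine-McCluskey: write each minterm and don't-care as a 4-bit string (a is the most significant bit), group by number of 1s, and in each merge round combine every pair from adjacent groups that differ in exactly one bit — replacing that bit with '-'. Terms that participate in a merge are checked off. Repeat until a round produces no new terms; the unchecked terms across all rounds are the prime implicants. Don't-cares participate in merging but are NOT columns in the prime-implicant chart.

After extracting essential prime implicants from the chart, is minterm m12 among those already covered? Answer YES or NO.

size-2^0 implicants → 0000(✓)  0010(✓)  0101(✓)  0110(✓)  0111(✓)  1000(✓)  1010(✓)  1100(✓)  1101(✓)  1111(✓)
size-2^1 implicants → -000(✓)  -010(✓)  -101(✓)  -111(✓)  0-10  00-0(✓)  01-1(✓)  011-  1-00  10-0(✓)  11-1(✓)  110-
size-2^2 implicants → -0-0  -1-1
Unchecked terms (primes): -0-0, -1-1, 0-10, 011-, 1-00, 110-
Minterm coverage:
  m0 ⊆ -0-0 [E]
  m2 ⊆ -0-0,0-10
  m5 ⊆ -1-1 [E]
  m6 ⊆ 0-10,011-
  m8 ⊆ -0-0,1-00
  m10 ⊆ -0-0 [E]
  m12 ⊆ 1-00,110-
  m13 ⊆ -1-1,110-
  m15 ⊆ -1-1 [E]
E = {-0-0, -1-1}

NO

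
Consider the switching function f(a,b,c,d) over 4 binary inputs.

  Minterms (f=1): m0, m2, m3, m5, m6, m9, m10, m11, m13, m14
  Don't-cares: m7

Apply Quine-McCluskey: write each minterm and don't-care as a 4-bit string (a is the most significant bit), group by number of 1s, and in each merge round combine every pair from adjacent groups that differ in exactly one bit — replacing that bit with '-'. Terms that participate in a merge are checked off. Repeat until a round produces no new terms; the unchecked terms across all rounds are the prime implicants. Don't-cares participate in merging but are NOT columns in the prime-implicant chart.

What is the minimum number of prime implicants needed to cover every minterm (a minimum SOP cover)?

5

[col 0] 0000*, 0010*, 0011*, 0101*, 0110*, 0111*, 1001*, 1010*, 1011*, 1101*, 1110*
[col 1] -010*, -011*, -101, -110*, 0-10*, 0-11*, 00-0, 001-*, 01-1, 011-*, 1-01, 1-10*, 10-1, 101-*
[col 2] --10, -01-, 0-1-
Prime implicants: --10, -01-, -101, 0-1-, 00-0, 01-1, 1-01, 10-1
PI chart (minterm → PIs covering it):
  0 | 00-0  (sole → essential)
  2 | --10,-01-,0-1-,00-0
  3 | -01-,0-1-
  5 | -101,01-1
  6 | --10,0-1-
  9 | 1-01,10-1
  10 | --10,-01-
  11 | -01-,10-1
  13 | -101,1-01
  14 | --10  (sole → essential)
Essential prime implicants: --10, 00-0
Petrick residual → -01-, -101, 1-01
Minimum SOP uses 5 PIs: cd' + b'c + bc'd + a'b'd' + ac'd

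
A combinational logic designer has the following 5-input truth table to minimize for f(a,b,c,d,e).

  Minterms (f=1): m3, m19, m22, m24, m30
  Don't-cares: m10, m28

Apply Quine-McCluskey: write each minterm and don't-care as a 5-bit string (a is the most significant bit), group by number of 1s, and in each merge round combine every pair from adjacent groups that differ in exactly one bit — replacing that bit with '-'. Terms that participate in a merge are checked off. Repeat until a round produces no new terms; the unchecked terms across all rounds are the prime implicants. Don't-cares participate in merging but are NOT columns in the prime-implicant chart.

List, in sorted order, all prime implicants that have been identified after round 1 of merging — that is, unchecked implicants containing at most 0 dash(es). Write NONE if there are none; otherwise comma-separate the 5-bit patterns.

01010

size-2^0 implicants → 00011(✓)  01010  10011(✓)  10110(✓)  11000(✓)  11100(✓)  11110(✓)
size-2^1 implicants → -0011  1-110  11-00  111-0
Unchecked terms (primes): -0011, 01010, 1-110, 11-00, 111-0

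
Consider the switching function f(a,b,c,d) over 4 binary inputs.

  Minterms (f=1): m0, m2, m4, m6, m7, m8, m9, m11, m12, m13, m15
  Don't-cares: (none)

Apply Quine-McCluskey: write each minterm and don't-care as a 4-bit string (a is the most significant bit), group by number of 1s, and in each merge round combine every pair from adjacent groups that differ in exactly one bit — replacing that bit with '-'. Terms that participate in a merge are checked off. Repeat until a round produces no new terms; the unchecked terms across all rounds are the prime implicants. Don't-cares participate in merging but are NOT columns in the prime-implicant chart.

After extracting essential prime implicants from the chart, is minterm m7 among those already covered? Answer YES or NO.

NO

Round 0: 0000✓ 0010✓ 0100✓ 0110✓ 0111✓ 1000✓ 1001✓ 1011✓ 1100✓ 1101✓ 1111✓
Round 1: -000✓ -100✓ -111 0-00✓ 0-10✓ 00-0✓ 01-0✓ 011- 1-00✓ 1-01✓ 1-11✓ 10-1✓ 100-✓ 11-1✓ 110-✓
Round 2: --00 0--0 1--1 1-0-
PIs = {--00, -111, 0--0, 011-, 1--1, 1-0-}
Coverage chart:
  m0: --00,0--0
  m2: 0--0 ←essential
  m4: --00,0--0
  m6: 0--0,011-
  m7: -111,011-
  m8: --00,1-0-
  m9: 1--1,1-0-
  m11: 1--1 ←essential
  m12: --00,1-0-
  m13: 1--1,1-0-
  m15: -111,1--1
Essential: 0--0, 1--1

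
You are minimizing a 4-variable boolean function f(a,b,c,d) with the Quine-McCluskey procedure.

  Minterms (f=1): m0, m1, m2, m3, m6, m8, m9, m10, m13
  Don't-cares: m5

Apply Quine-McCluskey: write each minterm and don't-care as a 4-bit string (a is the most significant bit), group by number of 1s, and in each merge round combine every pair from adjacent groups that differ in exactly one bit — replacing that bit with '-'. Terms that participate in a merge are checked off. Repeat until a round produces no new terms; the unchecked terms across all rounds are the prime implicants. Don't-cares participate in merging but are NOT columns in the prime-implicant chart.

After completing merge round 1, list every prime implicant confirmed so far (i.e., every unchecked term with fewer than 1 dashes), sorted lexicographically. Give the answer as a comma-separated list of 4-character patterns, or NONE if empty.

Round 0: 0000✓ 0001✓ 0010✓ 0011✓ 0101✓ 0110✓ 1000✓ 1001✓ 1010✓ 1101✓
Round 1: -000✓ -001✓ -010✓ -101✓ 0-01✓ 0-10 00-0✓ 00-1✓ 000-✓ 001-✓ 1-01✓ 10-0✓ 100-✓
Round 2: --01 -0-0 -00- 00--
PIs = {--01, -0-0, -00-, 0-10, 00--}

NONE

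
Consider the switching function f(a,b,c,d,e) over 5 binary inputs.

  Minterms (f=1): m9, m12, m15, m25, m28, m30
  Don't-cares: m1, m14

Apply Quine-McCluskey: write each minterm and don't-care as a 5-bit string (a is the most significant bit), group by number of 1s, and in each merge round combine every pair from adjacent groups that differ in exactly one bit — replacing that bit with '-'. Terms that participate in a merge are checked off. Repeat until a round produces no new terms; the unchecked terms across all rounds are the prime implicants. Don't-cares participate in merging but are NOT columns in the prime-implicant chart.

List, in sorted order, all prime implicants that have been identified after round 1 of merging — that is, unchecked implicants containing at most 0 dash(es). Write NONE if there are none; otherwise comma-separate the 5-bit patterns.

NONE

size-2^0 implicants → 00001(✓)  01001(✓)  01100(✓)  01110(✓)  01111(✓)  11001(✓)  11100(✓)  11110(✓)
size-2^1 implicants → -1001  -1100(✓)  -1110(✓)  0-001  011-0(✓)  0111-  111-0(✓)
size-2^2 implicants → -11-0
Unchecked terms (primes): -1001, -11-0, 0-001, 0111-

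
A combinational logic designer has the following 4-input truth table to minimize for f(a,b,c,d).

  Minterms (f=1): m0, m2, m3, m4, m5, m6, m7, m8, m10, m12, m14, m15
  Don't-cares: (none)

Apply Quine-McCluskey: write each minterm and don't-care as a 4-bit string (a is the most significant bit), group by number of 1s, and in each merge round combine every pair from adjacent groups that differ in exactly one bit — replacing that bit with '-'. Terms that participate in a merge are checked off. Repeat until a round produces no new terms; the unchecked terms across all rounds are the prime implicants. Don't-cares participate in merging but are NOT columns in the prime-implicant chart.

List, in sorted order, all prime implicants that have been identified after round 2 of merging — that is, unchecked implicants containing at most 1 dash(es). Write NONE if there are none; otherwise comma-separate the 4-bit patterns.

NONE

Round 0: 0000✓ 0010✓ 0011✓ 0100✓ 0101✓ 0110✓ 0111✓ 1000✓ 1010✓ 1100✓ 1110✓ 1111✓
Round 1: -000✓ -010✓ -100✓ -110✓ -111✓ 0-00✓ 0-10✓ 0-11✓ 00-0✓ 001-✓ 01-0✓ 01-1✓ 010-✓ 011-✓ 1-00✓ 1-10✓ 10-0✓ 11-0✓ 111-✓
Round 2: --00✓ --10✓ -0-0✓ -1-0✓ -11- 0--0✓ 0-1- 01-- 1--0✓
Round 3: ---0
PIs = {---0, -11-, 0-1-, 01--}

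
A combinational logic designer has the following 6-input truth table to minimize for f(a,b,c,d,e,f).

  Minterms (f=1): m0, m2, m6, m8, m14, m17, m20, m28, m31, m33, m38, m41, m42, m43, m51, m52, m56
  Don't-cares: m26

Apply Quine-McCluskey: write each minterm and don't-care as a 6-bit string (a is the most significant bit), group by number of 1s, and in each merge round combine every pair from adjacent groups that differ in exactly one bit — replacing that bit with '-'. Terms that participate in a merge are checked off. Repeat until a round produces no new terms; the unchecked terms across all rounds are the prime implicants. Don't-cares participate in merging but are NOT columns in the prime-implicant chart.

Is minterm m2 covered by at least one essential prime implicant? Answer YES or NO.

size-2^0 implicants → 000000(✓)  000010(✓)  000110(✓)  001000(✓)  001110(✓)  010001  010100(✓)  011010  011100(✓)  011111  100001(✓)  100110(✓)  101001(✓)  101010(✓)  101011(✓)  110011  110100(✓)  111000
size-2^1 implicants → -00110  -10100  00-000  00-110  000-10  0000-0  01-100  10-001  1010-1  10101-
Unchecked terms (primes): -00110, -10100, 00-000, 00-110, 000-10, 0000-0, 01-100, 010001, 011010, 011111, 10-001, 1010-1, 10101-, 110011, 111000
Minterm coverage:
  m0 ⊆ 00-000,0000-0
  m2 ⊆ 000-10,0000-0
  m6 ⊆ -00110,00-110,000-10
  m8 ⊆ 00-000 [E]
  m14 ⊆ 00-110 [E]
  m17 ⊆ 010001 [E]
  m20 ⊆ -10100,01-100
  m28 ⊆ 01-100 [E]
  m31 ⊆ 011111 [E]
  m33 ⊆ 10-001 [E]
  m38 ⊆ -00110 [E]
  m41 ⊆ 10-001,1010-1
  m42 ⊆ 10101- [E]
  m43 ⊆ 1010-1,10101-
  m51 ⊆ 110011 [E]
  m52 ⊆ -10100 [E]
  m56 ⊆ 111000 [E]
E = {-00110, -10100, 00-000, 00-110, 01-100, 010001, 011111, 10-001, 10101-, 110011, 111000}

NO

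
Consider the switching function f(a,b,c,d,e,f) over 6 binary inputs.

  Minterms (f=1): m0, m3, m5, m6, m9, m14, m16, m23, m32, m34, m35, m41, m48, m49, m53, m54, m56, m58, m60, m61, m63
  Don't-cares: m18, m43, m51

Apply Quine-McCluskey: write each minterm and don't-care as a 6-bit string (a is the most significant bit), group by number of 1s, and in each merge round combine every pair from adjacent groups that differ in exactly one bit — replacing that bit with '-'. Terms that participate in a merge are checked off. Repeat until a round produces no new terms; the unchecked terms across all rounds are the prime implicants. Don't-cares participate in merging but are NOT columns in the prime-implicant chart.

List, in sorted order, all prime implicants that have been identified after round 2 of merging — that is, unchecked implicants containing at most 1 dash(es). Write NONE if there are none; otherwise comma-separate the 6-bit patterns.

[col 0] 000000*, 000011*, 000101, 000110*, 001001*, 001110*, 010000*, 010010*, 010111, 100000*, 100010*, 100011*, 101001*, 101011*, 110000*, 110001*, 110011*, 110101*, 110110, 111000*, 111010*, 111100*, 111101*, 111111*
[col 1] -00000*, -00011, -01001, -10000*, 0-0000*, 00-110, 0100-0, 1-0000*, 1-0011, 10-011, 1000-0, 10001-, 1010-1, 11-000, 11-101, 110-01, 1100-1, 11000-, 111-00, 1110-0, 1111-1, 11110-
[col 2] --0000
Prime implicants: --0000, -00011, -01001, 00-110, 000101, 0100-0, 010111, 1-0011, 10-011, 1000-0, 10001-, 1010-1, 11-000, 11-101, 110-01, 1100-1, 11000-, 110110, 111-00, 1110-0, 1111-1, 11110-

-00011, -01001, 00-110, 000101, 0100-0, 010111, 1-0011, 10-011, 1000-0, 10001-, 1010-1, 11-000, 11-101, 110-01, 1100-1, 11000-, 110110, 111-00, 1110-0, 1111-1, 11110-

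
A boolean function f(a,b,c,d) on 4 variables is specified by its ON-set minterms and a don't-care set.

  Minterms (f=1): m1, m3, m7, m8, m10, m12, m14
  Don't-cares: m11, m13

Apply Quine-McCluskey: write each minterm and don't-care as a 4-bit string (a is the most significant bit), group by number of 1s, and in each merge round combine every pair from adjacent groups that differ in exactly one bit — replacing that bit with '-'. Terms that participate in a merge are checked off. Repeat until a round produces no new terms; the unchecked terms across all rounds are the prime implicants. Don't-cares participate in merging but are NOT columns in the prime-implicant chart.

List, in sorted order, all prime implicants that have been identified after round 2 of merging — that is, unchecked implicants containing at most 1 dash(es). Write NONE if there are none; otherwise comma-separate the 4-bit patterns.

[col 0] 0001*, 0011*, 0111*, 1000*, 1010*, 1011*, 1100*, 1101*, 1110*
[col 1] -011, 0-11, 00-1, 1-00*, 1-10*, 10-0*, 101-, 11-0*, 110-
[col 2] 1--0
Prime implicants: -011, 0-11, 00-1, 1--0, 101-, 110-

-011, 0-11, 00-1, 101-, 110-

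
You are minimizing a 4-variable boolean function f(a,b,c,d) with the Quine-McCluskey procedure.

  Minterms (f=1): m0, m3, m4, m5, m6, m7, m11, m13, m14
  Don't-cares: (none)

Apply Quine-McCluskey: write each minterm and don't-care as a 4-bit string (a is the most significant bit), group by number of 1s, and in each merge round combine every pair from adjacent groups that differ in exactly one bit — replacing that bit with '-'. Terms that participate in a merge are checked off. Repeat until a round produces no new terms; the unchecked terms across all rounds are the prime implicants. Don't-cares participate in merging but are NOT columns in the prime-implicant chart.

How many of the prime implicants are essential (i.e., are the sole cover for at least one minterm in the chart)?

size-2^0 implicants → 0000(✓)  0011(✓)  0100(✓)  0101(✓)  0110(✓)  0111(✓)  1011(✓)  1101(✓)  1110(✓)
size-2^1 implicants → -011  -101  -110  0-00  0-11  01-0(✓)  01-1(✓)  010-(✓)  011-(✓)
size-2^2 implicants → 01--
Unchecked terms (primes): -011, -101, -110, 0-00, 0-11, 01--
Minterm coverage:
  m0 ⊆ 0-00 [E]
  m3 ⊆ -011,0-11
  m4 ⊆ 0-00,01--
  m5 ⊆ -101,01--
  m6 ⊆ -110,01--
  m7 ⊆ 0-11,01--
  m11 ⊆ -011 [E]
  m13 ⊆ -101 [E]
  m14 ⊆ -110 [E]
E = {-011, -101, -110, 0-00}

4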